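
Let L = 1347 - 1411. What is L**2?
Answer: 4096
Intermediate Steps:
L = -64
L**2 = (-64)**2 = 4096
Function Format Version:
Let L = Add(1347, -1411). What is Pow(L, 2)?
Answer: 4096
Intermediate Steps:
L = -64
Pow(L, 2) = Pow(-64, 2) = 4096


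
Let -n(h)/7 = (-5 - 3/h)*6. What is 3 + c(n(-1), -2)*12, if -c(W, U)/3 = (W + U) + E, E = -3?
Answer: -2841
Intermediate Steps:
n(h) = 210 + 126/h (n(h) = -7*(-5 - 3/h)*6 = -7*(-30 - 18/h) = 210 + 126/h)
c(W, U) = 9 - 3*U - 3*W (c(W, U) = -3*((W + U) - 3) = -3*((U + W) - 3) = -3*(-3 + U + W) = 9 - 3*U - 3*W)
3 + c(n(-1), -2)*12 = 3 + (9 - 3*(-2) - 3*(210 + 126/(-1)))*12 = 3 + (9 + 6 - 3*(210 + 126*(-1)))*12 = 3 + (9 + 6 - 3*(210 - 126))*12 = 3 + (9 + 6 - 3*84)*12 = 3 + (9 + 6 - 252)*12 = 3 - 237*12 = 3 - 2844 = -2841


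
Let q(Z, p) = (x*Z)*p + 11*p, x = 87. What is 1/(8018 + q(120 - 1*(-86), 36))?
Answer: 1/653606 ≈ 1.5300e-6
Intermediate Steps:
q(Z, p) = 11*p + 87*Z*p (q(Z, p) = (87*Z)*p + 11*p = 87*Z*p + 11*p = 11*p + 87*Z*p)
1/(8018 + q(120 - 1*(-86), 36)) = 1/(8018 + 36*(11 + 87*(120 - 1*(-86)))) = 1/(8018 + 36*(11 + 87*(120 + 86))) = 1/(8018 + 36*(11 + 87*206)) = 1/(8018 + 36*(11 + 17922)) = 1/(8018 + 36*17933) = 1/(8018 + 645588) = 1/653606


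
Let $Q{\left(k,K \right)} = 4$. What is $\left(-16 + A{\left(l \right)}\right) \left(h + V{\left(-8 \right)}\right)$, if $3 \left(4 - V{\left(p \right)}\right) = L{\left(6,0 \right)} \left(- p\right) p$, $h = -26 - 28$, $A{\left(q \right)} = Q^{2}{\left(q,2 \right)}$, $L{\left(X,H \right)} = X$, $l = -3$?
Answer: $0$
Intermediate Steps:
$A{\left(q \right)} = 16$ ($A{\left(q \right)} = 4^{2} = 16$)
$h = -54$
$V{\left(p \right)} = 4 + 2 p^{2}$ ($V{\left(p \right)} = 4 - \frac{6 \left(- p\right) p}{3} = 4 - \frac{- 6 p p}{3} = 4 - \frac{\left(-6\right) p^{2}}{3} = 4 + 2 p^{2}$)
$\left(-16 + A{\left(l \right)}\right) \left(h + V{\left(-8 \right)}\right) = \left(-16 + 16\right) \left(-54 + \left(4 + 2 \left(-8\right)^{2}\right)\right) = 0 \left(-54 + \left(4 + 2 \cdot 64\right)\right) = 0 \left(-54 + \left(4 + 128\right)\right) = 0 \left(-54 + 132\right) = 0 \cdot 78 = 0$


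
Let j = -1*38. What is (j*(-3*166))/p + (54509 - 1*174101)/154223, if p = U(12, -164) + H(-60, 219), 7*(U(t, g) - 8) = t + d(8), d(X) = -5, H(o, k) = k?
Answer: 12680917/154223 ≈ 82.225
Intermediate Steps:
j = -38
U(t, g) = 51/7 + t/7 (U(t, g) = 8 + (t - 5)/7 = 8 + (-5 + t)/7 = 8 + (-5/7 + t/7) = 51/7 + t/7)
p = 228 (p = (51/7 + (1/7)*12) + 219 = (51/7 + 12/7) + 219 = 9 + 219 = 228)
(j*(-3*166))/p + (54509 - 1*174101)/154223 = -(-114)*166/228 + (54509 - 1*174101)/154223 = -38*(-498)*(1/228) + (54509 - 174101)*(1/154223) = 18924*(1/228) - 119592*1/154223 = 83 - 119592/154223 = 12680917/154223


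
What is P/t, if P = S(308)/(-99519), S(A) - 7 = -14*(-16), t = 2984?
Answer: -11/14141176 ≈ -7.7787e-7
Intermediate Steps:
S(A) = 231 (S(A) = 7 - 14*(-16) = 7 + 224 = 231)
P = -11/4739 (P = 231/(-99519) = 231*(-1/99519) = -11/4739 ≈ -0.0023212)
P/t = -11/4739/2984 = -11/4739*1/2984 = -11/14141176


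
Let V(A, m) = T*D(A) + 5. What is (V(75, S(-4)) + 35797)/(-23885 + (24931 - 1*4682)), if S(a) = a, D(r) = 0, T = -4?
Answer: -1989/202 ≈ -9.8465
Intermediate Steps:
V(A, m) = 5 (V(A, m) = -4*0 + 5 = 0 + 5 = 5)
(V(75, S(-4)) + 35797)/(-23885 + (24931 - 1*4682)) = (5 + 35797)/(-23885 + (24931 - 1*4682)) = 35802/(-23885 + (24931 - 4682)) = 35802/(-23885 + 20249) = 35802/(-3636) = 35802*(-1/3636) = -1989/202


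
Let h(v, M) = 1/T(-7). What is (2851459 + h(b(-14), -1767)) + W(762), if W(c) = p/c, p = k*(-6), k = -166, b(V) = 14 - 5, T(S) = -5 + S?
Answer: 4345625381/1524 ≈ 2.8515e+6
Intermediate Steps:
b(V) = 9
p = 996 (p = -166*(-6) = 996)
h(v, M) = -1/12 (h(v, M) = 1/(-5 - 7) = 1/(-12) = -1/12)
W(c) = 996/c
(2851459 + h(b(-14), -1767)) + W(762) = (2851459 - 1/12) + 996/762 = 34217507/12 + 996*(1/762) = 34217507/12 + 166/127 = 4345625381/1524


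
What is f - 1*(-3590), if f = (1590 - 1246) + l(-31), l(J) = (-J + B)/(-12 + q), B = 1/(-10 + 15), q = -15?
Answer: 176978/45 ≈ 3932.8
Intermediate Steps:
B = ⅕ (B = 1/5 = ⅕ ≈ 0.20000)
l(J) = -1/135 + J/27 (l(J) = (-J + ⅕)/(-12 - 15) = (⅕ - J)/(-27) = (⅕ - J)*(-1/27) = -1/135 + J/27)
f = 15428/45 (f = (1590 - 1246) + (-1/135 + (1/27)*(-31)) = 344 + (-1/135 - 31/27) = 344 - 52/45 = 15428/45 ≈ 342.84)
f - 1*(-3590) = 15428/45 - 1*(-3590) = 15428/45 + 3590 = 176978/45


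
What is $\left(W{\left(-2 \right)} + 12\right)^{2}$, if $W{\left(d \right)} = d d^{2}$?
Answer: $16$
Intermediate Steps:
$W{\left(d \right)} = d^{3}$
$\left(W{\left(-2 \right)} + 12\right)^{2} = \left(\left(-2\right)^{3} + 12\right)^{2} = \left(-8 + 12\right)^{2} = 4^{2} = 16$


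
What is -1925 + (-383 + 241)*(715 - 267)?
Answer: -65541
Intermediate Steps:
-1925 + (-383 + 241)*(715 - 267) = -1925 - 142*448 = -1925 - 63616 = -65541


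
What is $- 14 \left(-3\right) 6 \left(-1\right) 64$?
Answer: $-16128$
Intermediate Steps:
$- 14 \left(-3\right) 6 \left(-1\right) 64 = - 14 \left(\left(-18\right) \left(-1\right)\right) 64 = \left(-14\right) 18 \cdot 64 = \left(-252\right) 64 = -16128$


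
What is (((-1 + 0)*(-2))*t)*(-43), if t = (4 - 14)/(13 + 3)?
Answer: 215/4 ≈ 53.750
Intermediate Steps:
t = -5/8 (t = -10/16 = -10*1/16 = -5/8 ≈ -0.62500)
(((-1 + 0)*(-2))*t)*(-43) = (((-1 + 0)*(-2))*(-5/8))*(-43) = (-1*(-2)*(-5/8))*(-43) = (2*(-5/8))*(-43) = -5/4*(-43) = 215/4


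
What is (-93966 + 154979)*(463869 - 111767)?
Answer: 21482799326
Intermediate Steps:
(-93966 + 154979)*(463869 - 111767) = 61013*352102 = 21482799326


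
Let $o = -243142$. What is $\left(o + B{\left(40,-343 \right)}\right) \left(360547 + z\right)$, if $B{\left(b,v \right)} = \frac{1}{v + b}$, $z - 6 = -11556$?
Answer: $- \frac{25711316406919}{303} \approx -8.4856 \cdot 10^{10}$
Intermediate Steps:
$z = -11550$ ($z = 6 - 11556 = -11550$)
$B{\left(b,v \right)} = \frac{1}{b + v}$
$\left(o + B{\left(40,-343 \right)}\right) \left(360547 + z\right) = \left(-243142 + \frac{1}{40 - 343}\right) \left(360547 - 11550\right) = \left(-243142 + \frac{1}{-303}\right) 348997 = \left(-243142 - \frac{1}{303}\right) 348997 = \left(- \frac{73672027}{303}\right) 348997 = - \frac{25711316406919}{303}$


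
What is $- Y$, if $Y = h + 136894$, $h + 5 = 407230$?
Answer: $-544119$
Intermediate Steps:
$h = 407225$ ($h = -5 + 407230 = 407225$)
$Y = 544119$ ($Y = 407225 + 136894 = 544119$)
$- Y = \left(-1\right) 544119 = -544119$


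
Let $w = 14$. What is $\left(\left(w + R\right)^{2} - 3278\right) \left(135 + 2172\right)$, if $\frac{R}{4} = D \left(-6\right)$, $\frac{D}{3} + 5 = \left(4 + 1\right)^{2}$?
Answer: $4683666786$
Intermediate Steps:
$D = 60$ ($D = -15 + 3 \left(4 + 1\right)^{2} = -15 + 3 \cdot 5^{2} = -15 + 3 \cdot 25 = -15 + 75 = 60$)
$R = -1440$ ($R = 4 \cdot 60 \left(-6\right) = 4 \left(-360\right) = -1440$)
$\left(\left(w + R\right)^{2} - 3278\right) \left(135 + 2172\right) = \left(\left(14 - 1440\right)^{2} - 3278\right) \left(135 + 2172\right) = \left(\left(-1426\right)^{2} - 3278\right) 2307 = \left(2033476 - 3278\right) 2307 = 2030198 \cdot 2307 = 4683666786$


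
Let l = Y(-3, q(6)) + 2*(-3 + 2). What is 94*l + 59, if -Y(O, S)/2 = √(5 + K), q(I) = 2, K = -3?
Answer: -129 - 188*√2 ≈ -394.87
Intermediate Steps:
Y(O, S) = -2*√2 (Y(O, S) = -2*√(5 - 3) = -2*√2)
l = -2 - 2*√2 (l = -2*√2 + 2*(-3 + 2) = -2*√2 + 2*(-1) = -2*√2 - 2 = -2 - 2*√2 ≈ -4.8284)
94*l + 59 = 94*(-2 - 2*√2) + 59 = (-188 - 188*√2) + 59 = -129 - 188*√2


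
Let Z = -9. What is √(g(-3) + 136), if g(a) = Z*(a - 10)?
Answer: √253 ≈ 15.906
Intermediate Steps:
g(a) = 90 - 9*a (g(a) = -9*(a - 10) = -9*(-10 + a) = 90 - 9*a)
√(g(-3) + 136) = √((90 - 9*(-3)) + 136) = √((90 + 27) + 136) = √(117 + 136) = √253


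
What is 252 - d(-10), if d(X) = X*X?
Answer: 152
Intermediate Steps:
d(X) = X²
252 - d(-10) = 252 - 1*(-10)² = 252 - 1*100 = 252 - 100 = 152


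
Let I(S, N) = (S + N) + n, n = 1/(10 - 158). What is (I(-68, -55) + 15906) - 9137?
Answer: 983607/148 ≈ 6646.0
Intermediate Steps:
n = -1/148 (n = 1/(-148) = -1/148 ≈ -0.0067568)
I(S, N) = -1/148 + N + S (I(S, N) = (S + N) - 1/148 = (N + S) - 1/148 = -1/148 + N + S)
(I(-68, -55) + 15906) - 9137 = ((-1/148 - 55 - 68) + 15906) - 9137 = (-18205/148 + 15906) - 9137 = 2335883/148 - 9137 = 983607/148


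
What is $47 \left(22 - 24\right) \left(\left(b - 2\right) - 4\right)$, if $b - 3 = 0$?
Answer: $282$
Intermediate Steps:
$b = 3$ ($b = 3 + 0 = 3$)
$47 \left(22 - 24\right) \left(\left(b - 2\right) - 4\right) = 47 \left(22 - 24\right) \left(\left(3 - 2\right) - 4\right) = 47 \left(22 - 24\right) \left(1 - 4\right) = 47 \left(-2\right) \left(-3\right) = \left(-94\right) \left(-3\right) = 282$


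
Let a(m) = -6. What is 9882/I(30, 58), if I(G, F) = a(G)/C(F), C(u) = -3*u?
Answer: 286578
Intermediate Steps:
I(G, F) = 2/F (I(G, F) = -6*(-1/(3*F)) = -(-2)/F = 2/F)
9882/I(30, 58) = 9882/((2/58)) = 9882/((2*(1/58))) = 9882/(1/29) = 9882*29 = 286578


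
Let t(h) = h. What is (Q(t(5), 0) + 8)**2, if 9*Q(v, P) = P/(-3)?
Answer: 64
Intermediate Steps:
Q(v, P) = -P/27 (Q(v, P) = (P/(-3))/9 = (P*(-1/3))/9 = (-P/3)/9 = -P/27)
(Q(t(5), 0) + 8)**2 = (-1/27*0 + 8)**2 = (0 + 8)**2 = 8**2 = 64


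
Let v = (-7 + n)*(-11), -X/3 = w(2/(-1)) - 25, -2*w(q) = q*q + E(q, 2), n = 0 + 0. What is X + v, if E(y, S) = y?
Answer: 155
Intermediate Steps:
n = 0
w(q) = -q/2 - q²/2 (w(q) = -(q*q + q)/2 = -(q² + q)/2 = -(q + q²)/2 = -q/2 - q²/2)
X = 78 (X = -3*((2/(-1))*(-1 - 2/(-1))/2 - 25) = -3*((-1*2)*(-1 - (-1)*2)/2 - 25) = -3*((½)*(-2)*(-1 - 1*(-2)) - 25) = -3*((½)*(-2)*(-1 + 2) - 25) = -3*((½)*(-2)*1 - 25) = -3*(-1 - 25) = -3*(-26) = 78)
v = 77 (v = (-7 + 0)*(-11) = -7*(-11) = 77)
X + v = 78 + 77 = 155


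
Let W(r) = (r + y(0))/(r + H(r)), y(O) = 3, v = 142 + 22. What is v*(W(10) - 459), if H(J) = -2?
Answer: -150019/2 ≈ -75010.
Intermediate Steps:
v = 164
W(r) = (3 + r)/(-2 + r) (W(r) = (r + 3)/(r - 2) = (3 + r)/(-2 + r))
v*(W(10) - 459) = 164*((3 + 10)/(-2 + 10) - 459) = 164*(13/8 - 459) = 164*(-3659/8) = -150019/2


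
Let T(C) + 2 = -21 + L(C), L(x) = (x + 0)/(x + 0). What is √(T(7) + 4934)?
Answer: 4*√307 ≈ 70.086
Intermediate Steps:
L(x) = 1 (L(x) = x/x = 1)
T(C) = -22 (T(C) = -2 + (-21 + 1) = -2 - 20 = -22)
√(T(7) + 4934) = √(-22 + 4934) = √4912 = 4*√307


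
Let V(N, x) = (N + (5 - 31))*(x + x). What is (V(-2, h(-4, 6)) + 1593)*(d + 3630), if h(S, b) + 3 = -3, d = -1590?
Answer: 3935160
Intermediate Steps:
h(S, b) = -6 (h(S, b) = -3 - 3 = -6)
V(N, x) = 2*x*(-26 + N) (V(N, x) = (N - 26)*(2*x) = (-26 + N)*(2*x) = 2*x*(-26 + N))
(V(-2, h(-4, 6)) + 1593)*(d + 3630) = (2*(-6)*(-26 - 2) + 1593)*(-1590 + 3630) = (2*(-6)*(-28) + 1593)*2040 = (336 + 1593)*2040 = 1929*2040 = 3935160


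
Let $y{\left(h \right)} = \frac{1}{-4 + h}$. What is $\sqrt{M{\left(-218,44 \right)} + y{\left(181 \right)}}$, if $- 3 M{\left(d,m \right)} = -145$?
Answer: $\frac{2 \sqrt{42067}}{59} \approx 6.9526$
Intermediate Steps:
$M{\left(d,m \right)} = \frac{145}{3}$ ($M{\left(d,m \right)} = \left(- \frac{1}{3}\right) \left(-145\right) = \frac{145}{3}$)
$\sqrt{M{\left(-218,44 \right)} + y{\left(181 \right)}} = \sqrt{\frac{145}{3} + \frac{1}{-4 + 181}} = \sqrt{\frac{145}{3} + \frac{1}{177}} = \sqrt{\frac{2852}{59}} = \frac{2 \sqrt{42067}}{59}$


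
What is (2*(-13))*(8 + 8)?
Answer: -416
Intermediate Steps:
(2*(-13))*(8 + 8) = -26*16 = -416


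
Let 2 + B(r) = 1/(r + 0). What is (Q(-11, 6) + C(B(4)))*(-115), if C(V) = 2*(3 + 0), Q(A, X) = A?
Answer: 575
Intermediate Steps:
B(r) = -2 + 1/r (B(r) = -2 + 1/(r + 0) = -2 + 1/r)
C(V) = 6 (C(V) = 2*3 = 6)
(Q(-11, 6) + C(B(4)))*(-115) = (-11 + 6)*(-115) = -5*(-115) = 575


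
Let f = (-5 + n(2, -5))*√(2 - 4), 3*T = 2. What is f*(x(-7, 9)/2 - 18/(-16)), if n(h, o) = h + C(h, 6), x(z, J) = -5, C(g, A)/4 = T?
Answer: 11*I*√2/24 ≈ 0.64818*I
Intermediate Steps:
T = ⅔ (T = (⅓)*2 = ⅔ ≈ 0.66667)
C(g, A) = 8/3 (C(g, A) = 4*(⅔) = 8/3)
n(h, o) = 8/3 + h (n(h, o) = h + 8/3 = 8/3 + h)
f = -I*√2/3 (f = (-5 + (8/3 + 2))*√(2 - 4) = (-5 + 14/3)*√(-2) = -I*√2/3 ≈ -0.4714*I)
f*(x(-7, 9)/2 - 18/(-16)) = (-I*√2/3)*(-5/2 - 18/(-16)) = (-I*√2/3)*(-5*½ - 18*(-1/16)) = (-I*√2/3)*(-5/2 + 9/8) = -I*√2/3*(-11/8) = 11*I*√2/24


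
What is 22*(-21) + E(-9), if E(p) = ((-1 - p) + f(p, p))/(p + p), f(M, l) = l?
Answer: -8315/18 ≈ -461.94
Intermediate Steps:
E(p) = -1/(2*p) (E(p) = ((-1 - p) + p)/(p + p) = -1/(2*p))
22*(-21) + E(-9) = 22*(-21) - ½/(-9) = -462 - ½*(-⅑) = -462 + 1/18 = -8315/18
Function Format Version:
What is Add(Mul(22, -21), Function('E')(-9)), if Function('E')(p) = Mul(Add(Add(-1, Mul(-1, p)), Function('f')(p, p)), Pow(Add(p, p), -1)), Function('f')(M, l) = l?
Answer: Rational(-8315, 18) ≈ -461.94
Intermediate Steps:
Function('E')(p) = Mul(Rational(-1, 2), Pow(p, -1)) (Function('E')(p) = Mul(Add(Add(-1, Mul(-1, p)), p), Pow(Add(p, p), -1)) = Mul(-1, Pow(Mul(2, p), -1)) = Mul(-1, Mul(Rational(1, 2), Pow(p, -1))) = Mul(Rational(-1, 2), Pow(p, -1)))
Add(Mul(22, -21), Function('E')(-9)) = Add(Mul(22, -21), Mul(Rational(-1, 2), Pow(-9, -1))) = Add(-462, Mul(Rational(-1, 2), Rational(-1, 9))) = Add(-462, Rational(1, 18)) = Rational(-8315, 18)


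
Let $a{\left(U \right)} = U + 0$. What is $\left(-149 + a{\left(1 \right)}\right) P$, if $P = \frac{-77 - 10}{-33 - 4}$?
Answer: $-348$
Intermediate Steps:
$a{\left(U \right)} = U$
$P = \frac{87}{37}$ ($P = - \frac{87}{-37} = \left(-87\right) \left(- \frac{1}{37}\right) = \frac{87}{37} \approx 2.3514$)
$\left(-149 + a{\left(1 \right)}\right) P = \left(-149 + 1\right) \frac{87}{37} = \left(-148\right) \frac{87}{37} = -348$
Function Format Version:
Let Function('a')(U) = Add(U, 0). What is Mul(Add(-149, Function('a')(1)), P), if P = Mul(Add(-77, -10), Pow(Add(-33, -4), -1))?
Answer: -348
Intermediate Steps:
Function('a')(U) = U
P = Rational(87, 37) (P = Mul(-87, Pow(-37, -1)) = Mul(-87, Rational(-1, 37)) = Rational(87, 37) ≈ 2.3514)
Mul(Add(-149, Function('a')(1)), P) = Mul(Add(-149, 1), Rational(87, 37)) = Mul(-148, Rational(87, 37)) = -348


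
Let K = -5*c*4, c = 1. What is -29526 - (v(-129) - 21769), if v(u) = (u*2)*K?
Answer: -12917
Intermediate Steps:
K = -20 (K = -5*1*4 = -5*4 = -20)
v(u) = -40*u (v(u) = (u*2)*(-20) = (2*u)*(-20) = -40*u)
-29526 - (v(-129) - 21769) = -29526 - (-40*(-129) - 21769) = -29526 - (5160 - 21769) = -29526 - 1*(-16609) = -29526 + 16609 = -12917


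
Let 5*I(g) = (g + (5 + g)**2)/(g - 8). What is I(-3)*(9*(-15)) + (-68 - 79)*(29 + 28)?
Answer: -92142/11 ≈ -8376.5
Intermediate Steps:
I(g) = (g + (5 + g)**2)/(5*(-8 + g)) (I(g) = ((g + (5 + g)**2)/(g - 8))/5 = ((g + (5 + g)**2)/(-8 + g))/5 = (g + (5 + g)**2)/(5*(-8 + g)))
I(-3)*(9*(-15)) + (-68 - 79)*(29 + 28) = ((-3 + (5 - 3)**2)/(5*(-8 - 3)))*(9*(-15)) + (-68 - 79)*(29 + 28) = ((1/5)*(-3 + 2**2)/(-11))*(-135) - 147*57 = ((1/5)*(-1/11)*(-3 + 4))*(-135) - 8379 = ((1/5)*(-1/11)*1)*(-135) - 8379 = -1/55*(-135) - 8379 = 27/11 - 8379 = -92142/11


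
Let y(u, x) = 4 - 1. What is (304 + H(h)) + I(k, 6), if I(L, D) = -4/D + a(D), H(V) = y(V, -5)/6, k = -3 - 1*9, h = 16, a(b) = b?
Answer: 1859/6 ≈ 309.83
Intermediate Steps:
y(u, x) = 3
k = -12 (k = -3 - 9 = -12)
H(V) = ½ (H(V) = 3/6 = 3*(⅙) = ½)
I(L, D) = D - 4/D (I(L, D) = -4/D + D = D - 4/D)
(304 + H(h)) + I(k, 6) = (304 + ½) + (6 - 4/6) = 609/2 + (6 - 4*⅙) = 609/2 + (6 - ⅔) = 609/2 + 16/3 = 1859/6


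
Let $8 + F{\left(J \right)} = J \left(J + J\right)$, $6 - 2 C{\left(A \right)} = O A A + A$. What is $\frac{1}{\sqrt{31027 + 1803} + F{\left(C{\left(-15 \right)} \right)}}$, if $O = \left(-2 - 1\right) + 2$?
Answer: $\frac{3025}{91502967} - \frac{7 \sqrt{670}}{915029670} \approx 3.2861 \cdot 10^{-5}$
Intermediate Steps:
$O = -1$ ($O = -3 + 2 = -1$)
$C{\left(A \right)} = 3 + \frac{A^{2}}{2} - \frac{A}{2}$ ($C{\left(A \right)} = 3 - \frac{- A A + A}{2} = 3 - \frac{- A^{2} + A}{2} = 3 - \frac{A - A^{2}}{2} = 3 + \left(\frac{A^{2}}{2} - \frac{A}{2}\right) = 3 + \frac{A^{2}}{2} - \frac{A}{2}$)
$F{\left(J \right)} = -8 + 2 J^{2}$ ($F{\left(J \right)} = -8 + J \left(J + J\right) = -8 + J 2 J = -8 + 2 J^{2}$)
$\frac{1}{\sqrt{31027 + 1803} + F{\left(C{\left(-15 \right)} \right)}} = \frac{1}{\sqrt{31027 + 1803} - \left(8 - 2 \left(3 + \frac{\left(-15\right)^{2}}{2} - - \frac{15}{2}\right)^{2}\right)} = \frac{1}{\sqrt{32830} - \left(8 - 2 \left(3 + \frac{1}{2} \cdot 225 + \frac{15}{2}\right)^{2}\right)} = \frac{1}{7 \sqrt{670} - \left(8 - 2 \left(3 + \frac{225}{2} + \frac{15}{2}\right)^{2}\right)} = \frac{1}{7 \sqrt{670} - \left(8 - 2 \cdot 123^{2}\right)} = \frac{1}{7 \sqrt{670} + \left(-8 + 2 \cdot 15129\right)} = \frac{1}{7 \sqrt{670} + \left(-8 + 30258\right)} = \frac{1}{7 \sqrt{670} + 30250} = \frac{1}{30250 + 7 \sqrt{670}}$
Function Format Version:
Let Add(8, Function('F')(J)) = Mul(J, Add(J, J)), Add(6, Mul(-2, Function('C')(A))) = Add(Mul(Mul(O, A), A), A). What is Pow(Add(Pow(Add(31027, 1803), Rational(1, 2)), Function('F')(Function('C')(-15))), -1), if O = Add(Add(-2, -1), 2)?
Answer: Add(Rational(3025, 91502967), Mul(Rational(-7, 915029670), Pow(670, Rational(1, 2)))) ≈ 3.2861e-5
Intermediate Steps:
O = -1 (O = Add(-3, 2) = -1)
Function('C')(A) = Add(3, Mul(Rational(1, 2), Pow(A, 2)), Mul(Rational(-1, 2), A)) (Function('C')(A) = Add(3, Mul(Rational(-1, 2), Add(Mul(Mul(-1, A), A), A))) = Add(3, Mul(Rational(-1, 2), Add(Mul(-1, Pow(A, 2)), A))) = Add(3, Mul(Rational(-1, 2), Add(A, Mul(-1, Pow(A, 2))))) = Add(3, Add(Mul(Rational(1, 2), Pow(A, 2)), Mul(Rational(-1, 2), A))) = Add(3, Mul(Rational(1, 2), Pow(A, 2)), Mul(Rational(-1, 2), A)))
Function('F')(J) = Add(-8, Mul(2, Pow(J, 2))) (Function('F')(J) = Add(-8, Mul(J, Add(J, J))) = Add(-8, Mul(J, Mul(2, J))) = Add(-8, Mul(2, Pow(J, 2))))
Pow(Add(Pow(Add(31027, 1803), Rational(1, 2)), Function('F')(Function('C')(-15))), -1) = Pow(Add(Pow(Add(31027, 1803), Rational(1, 2)), Add(-8, Mul(2, Pow(Add(3, Mul(Rational(1, 2), Pow(-15, 2)), Mul(Rational(-1, 2), -15)), 2)))), -1) = Pow(Add(Pow(32830, Rational(1, 2)), Add(-8, Mul(2, Pow(Add(3, Mul(Rational(1, 2), 225), Rational(15, 2)), 2)))), -1) = Pow(Add(Mul(7, Pow(670, Rational(1, 2))), Add(-8, Mul(2, Pow(Add(3, Rational(225, 2), Rational(15, 2)), 2)))), -1) = Pow(Add(Mul(7, Pow(670, Rational(1, 2))), Add(-8, Mul(2, Pow(123, 2)))), -1) = Pow(Add(Mul(7, Pow(670, Rational(1, 2))), Add(-8, Mul(2, 15129))), -1) = Pow(Add(Mul(7, Pow(670, Rational(1, 2))), Add(-8, 30258)), -1) = Pow(Add(Mul(7, Pow(670, Rational(1, 2))), 30250), -1) = Pow(Add(30250, Mul(7, Pow(670, Rational(1, 2)))), -1)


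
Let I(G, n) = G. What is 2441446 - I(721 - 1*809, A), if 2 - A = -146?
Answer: 2441534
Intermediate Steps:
A = 148 (A = 2 - 1*(-146) = 2 + 146 = 148)
2441446 - I(721 - 1*809, A) = 2441446 - (721 - 1*809) = 2441446 - (721 - 809) = 2441446 - 1*(-88) = 2441446 + 88 = 2441534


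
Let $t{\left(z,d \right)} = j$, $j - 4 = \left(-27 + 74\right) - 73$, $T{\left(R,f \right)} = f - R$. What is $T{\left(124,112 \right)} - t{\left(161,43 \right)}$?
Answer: $10$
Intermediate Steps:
$j = -22$ ($j = 4 + \left(\left(-27 + 74\right) - 73\right) = 4 + \left(47 - 73\right) = 4 - 26 = -22$)
$t{\left(z,d \right)} = -22$
$T{\left(124,112 \right)} - t{\left(161,43 \right)} = \left(112 - 124\right) - -22 = \left(112 - 124\right) + 22 = -12 + 22 = 10$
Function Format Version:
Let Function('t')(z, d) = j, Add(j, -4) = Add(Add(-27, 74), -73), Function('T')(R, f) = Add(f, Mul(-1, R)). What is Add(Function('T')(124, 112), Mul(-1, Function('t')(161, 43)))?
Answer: 10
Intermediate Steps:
j = -22 (j = Add(4, Add(Add(-27, 74), -73)) = Add(4, Add(47, -73)) = Add(4, -26) = -22)
Function('t')(z, d) = -22
Add(Function('T')(124, 112), Mul(-1, Function('t')(161, 43))) = Add(Add(112, Mul(-1, 124)), Mul(-1, -22)) = Add(Add(112, -124), 22) = Add(-12, 22) = 10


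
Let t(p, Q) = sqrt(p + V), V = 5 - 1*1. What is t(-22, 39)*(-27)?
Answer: -81*I*sqrt(2) ≈ -114.55*I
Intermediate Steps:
V = 4 (V = 5 - 1 = 4)
t(p, Q) = sqrt(4 + p) (t(p, Q) = sqrt(p + 4) = sqrt(4 + p))
t(-22, 39)*(-27) = sqrt(4 - 22)*(-27) = sqrt(-18)*(-27) = (3*I*sqrt(2))*(-27) = -81*I*sqrt(2)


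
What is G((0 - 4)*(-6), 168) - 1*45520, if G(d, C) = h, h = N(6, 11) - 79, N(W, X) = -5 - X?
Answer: -45615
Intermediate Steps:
h = -95 (h = (-5 - 1*11) - 79 = (-5 - 11) - 79 = -16 - 79 = -95)
G(d, C) = -95
G((0 - 4)*(-6), 168) - 1*45520 = -95 - 1*45520 = -95 - 45520 = -45615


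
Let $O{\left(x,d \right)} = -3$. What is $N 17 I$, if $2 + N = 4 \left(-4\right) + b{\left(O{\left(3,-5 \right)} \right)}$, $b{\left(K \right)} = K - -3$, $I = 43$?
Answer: $-13158$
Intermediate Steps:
$b{\left(K \right)} = 3 + K$ ($b{\left(K \right)} = K + 3 = 3 + K$)
$N = -18$ ($N = -2 + \left(4 \left(-4\right) + \left(3 - 3\right)\right) = -2 + \left(-16 + 0\right) = -2 - 16 = -18$)
$N 17 I = \left(-18\right) 17 \cdot 43 = \left(-306\right) 43 = -13158$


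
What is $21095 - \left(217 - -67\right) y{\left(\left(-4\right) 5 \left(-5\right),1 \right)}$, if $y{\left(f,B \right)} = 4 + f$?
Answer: $-8441$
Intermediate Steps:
$21095 - \left(217 - -67\right) y{\left(\left(-4\right) 5 \left(-5\right),1 \right)} = 21095 - \left(217 - -67\right) \left(4 + \left(-4\right) 5 \left(-5\right)\right) = 21095 - \left(217 + 67\right) \left(4 - -100\right) = 21095 - 284 \left(4 + 100\right) = 21095 - 284 \cdot 104 = 21095 - 29536 = -8441$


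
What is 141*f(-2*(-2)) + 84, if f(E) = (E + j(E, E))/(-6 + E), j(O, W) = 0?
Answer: -198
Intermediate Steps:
f(E) = E/(-6 + E) (f(E) = (E + 0)/(-6 + E) = E/(-6 + E))
141*f(-2*(-2)) + 84 = 141*((-2*(-2))/(-6 - 2*(-2))) + 84 = 141*(4/(-6 + 4)) + 84 = 141*(4/(-2)) + 84 = 141*(4*(-1/2)) + 84 = 141*(-2) + 84 = -282 + 84 = -198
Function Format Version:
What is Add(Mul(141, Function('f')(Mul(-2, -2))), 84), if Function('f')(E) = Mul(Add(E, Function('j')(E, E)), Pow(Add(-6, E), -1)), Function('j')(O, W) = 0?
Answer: -198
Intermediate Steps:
Function('f')(E) = Mul(E, Pow(Add(-6, E), -1)) (Function('f')(E) = Mul(Add(E, 0), Pow(Add(-6, E), -1)) = Mul(E, Pow(Add(-6, E), -1)))
Add(Mul(141, Function('f')(Mul(-2, -2))), 84) = Add(Mul(141, Mul(Mul(-2, -2), Pow(Add(-6, Mul(-2, -2)), -1))), 84) = Add(Mul(141, Mul(4, Pow(Add(-6, 4), -1))), 84) = Add(Mul(141, Mul(4, Pow(-2, -1))), 84) = Add(Mul(141, Mul(4, Rational(-1, 2))), 84) = Add(Mul(141, -2), 84) = Add(-282, 84) = -198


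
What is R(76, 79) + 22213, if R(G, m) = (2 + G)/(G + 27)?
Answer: 2288017/103 ≈ 22214.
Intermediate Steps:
R(G, m) = (2 + G)/(27 + G)
R(76, 79) + 22213 = (2 + 76)/(27 + 76) + 22213 = 78/103 + 22213 = 2288017/103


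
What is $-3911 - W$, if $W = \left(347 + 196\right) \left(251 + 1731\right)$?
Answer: $-1080137$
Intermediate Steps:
$W = 1076226$ ($W = 543 \cdot 1982 = 1076226$)
$-3911 - W = -3911 - 1076226 = -1080137$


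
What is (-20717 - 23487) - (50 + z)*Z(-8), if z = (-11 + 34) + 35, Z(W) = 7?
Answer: -44960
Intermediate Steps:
z = 58 (z = 23 + 35 = 58)
(-20717 - 23487) - (50 + z)*Z(-8) = (-20717 - 23487) - (50 + 58)*7 = -44204 - 108*7 = -44204 - 1*756 = -44204 - 756 = -44960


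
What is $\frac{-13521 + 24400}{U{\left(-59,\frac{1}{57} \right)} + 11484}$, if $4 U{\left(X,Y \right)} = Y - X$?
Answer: $\frac{620103}{655429} \approx 0.9461$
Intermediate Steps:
$U{\left(X,Y \right)} = - \frac{X}{4} + \frac{Y}{4}$ ($U{\left(X,Y \right)} = \frac{Y - X}{4} = - \frac{X}{4} + \frac{Y}{4}$)
$\frac{-13521 + 24400}{U{\left(-59,\frac{1}{57} \right)} + 11484} = \frac{-13521 + 24400}{\left(\left(- \frac{1}{4}\right) \left(-59\right) + \frac{1}{4 \cdot 57}\right) + 11484} = \frac{10879}{\left(\frac{59}{4} + \frac{1}{4} \cdot \frac{1}{57}\right) + 11484} = \frac{10879}{\left(\frac{59}{4} + \frac{1}{228}\right) + 11484} = \frac{10879}{\frac{841}{57} + 11484} = \frac{10879}{\frac{655429}{57}} = 10879 \cdot \frac{57}{655429} = \frac{620103}{655429}$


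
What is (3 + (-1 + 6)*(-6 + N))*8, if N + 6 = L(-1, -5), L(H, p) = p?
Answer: -656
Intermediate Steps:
N = -11 (N = -6 - 5 = -11)
(3 + (-1 + 6)*(-6 + N))*8 = (3 + (-1 + 6)*(-6 - 11))*8 = (3 + 5*(-17))*8 = (3 - 85)*8 = -82*8 = -656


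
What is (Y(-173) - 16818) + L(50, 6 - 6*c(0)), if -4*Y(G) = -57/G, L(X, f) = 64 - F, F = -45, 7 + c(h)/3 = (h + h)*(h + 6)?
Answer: -11562685/692 ≈ -16709.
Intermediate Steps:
c(h) = -21 + 6*h*(6 + h) (c(h) = -21 + 3*((h + h)*(h + 6)) = -21 + 3*((2*h)*(6 + h)) = -21 + 3*(2*h*(6 + h)) = -21 + 6*h*(6 + h))
L(X, f) = 109 (L(X, f) = 64 - 1*(-45) = 64 + 45 = 109)
Y(G) = 57/(4*G) (Y(G) = -(-57)/(4*G) = 57/(4*G))
(Y(-173) - 16818) + L(50, 6 - 6*c(0)) = ((57/4)/(-173) - 16818) + 109 = ((57/4)*(-1/173) - 16818) + 109 = (-57/692 - 16818) + 109 = -11638113/692 + 109 = -11562685/692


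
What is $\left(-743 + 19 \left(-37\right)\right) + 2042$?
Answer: $596$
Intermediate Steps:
$\left(-743 + 19 \left(-37\right)\right) + 2042 = \left(-743 - 703\right) + 2042 = -1446 + 2042 = 596$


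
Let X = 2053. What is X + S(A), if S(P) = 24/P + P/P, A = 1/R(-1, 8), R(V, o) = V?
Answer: 2030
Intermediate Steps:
A = -1 (A = 1/(-1) = -1)
S(P) = 1 + 24/P (S(P) = 24/P + 1 = 1 + 24/P)
X + S(A) = 2053 + (24 - 1)/(-1) = 2053 - 1*23 = 2053 - 23 = 2030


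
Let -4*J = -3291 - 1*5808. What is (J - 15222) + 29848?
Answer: 67603/4 ≈ 16901.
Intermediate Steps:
J = 9099/4 (J = -(-3291 - 1*5808)/4 = -(-3291 - 5808)/4 = -¼*(-9099) = 9099/4 ≈ 2274.8)
(J - 15222) + 29848 = (9099/4 - 15222) + 29848 = -51789/4 + 29848 = 67603/4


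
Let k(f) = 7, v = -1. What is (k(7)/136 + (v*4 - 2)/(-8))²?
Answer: 11881/18496 ≈ 0.64235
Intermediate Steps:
(k(7)/136 + (v*4 - 2)/(-8))² = (7/136 + (-1*4 - 2)/(-8))² = (7*(1/136) + (-4 - 2)*(-⅛))² = (7/136 - 6*(-⅛))² = (7/136 + ¾)² = (109/136)² = 11881/18496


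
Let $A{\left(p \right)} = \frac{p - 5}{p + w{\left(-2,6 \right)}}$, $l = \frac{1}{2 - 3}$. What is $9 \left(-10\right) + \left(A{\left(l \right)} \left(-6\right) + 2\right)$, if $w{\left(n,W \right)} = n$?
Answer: $-100$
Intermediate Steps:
$l = -1$ ($l = \frac{1}{-1} = -1$)
$A{\left(p \right)} = \frac{-5 + p}{-2 + p}$ ($A{\left(p \right)} = \frac{p - 5}{p - 2} = \frac{-5 + p}{-2 + p}$)
$9 \left(-10\right) + \left(A{\left(l \right)} \left(-6\right) + 2\right) = 9 \left(-10\right) + \left(\frac{-5 - 1}{-2 - 1} \left(-6\right) + 2\right) = -90 + \left(\frac{1}{-3} \left(-6\right) \left(-6\right) + 2\right) = -90 + \left(\left(- \frac{1}{3}\right) \left(-6\right) \left(-6\right) + 2\right) = -90 + \left(2 \left(-6\right) + 2\right) = -90 + \left(-12 + 2\right) = -90 - 10 = -100$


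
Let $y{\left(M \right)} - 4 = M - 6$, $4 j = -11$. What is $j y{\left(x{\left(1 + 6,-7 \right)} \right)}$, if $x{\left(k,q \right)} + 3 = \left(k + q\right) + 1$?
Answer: $11$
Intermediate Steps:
$x{\left(k,q \right)} = -2 + k + q$ ($x{\left(k,q \right)} = -3 + \left(\left(k + q\right) + 1\right) = -3 + \left(1 + k + q\right) = -2 + k + q$)
$j = - \frac{11}{4}$ ($j = \frac{1}{4} \left(-11\right) = - \frac{11}{4} \approx -2.75$)
$y{\left(M \right)} = -2 + M$ ($y{\left(M \right)} = 4 + \left(M - 6\right) = 4 + \left(-6 + M\right) = -2 + M$)
$j y{\left(x{\left(1 + 6,-7 \right)} \right)} = - \frac{11 \left(-2 - 2\right)}{4} = \left(- \frac{11}{4}\right) \left(-4\right) = 11$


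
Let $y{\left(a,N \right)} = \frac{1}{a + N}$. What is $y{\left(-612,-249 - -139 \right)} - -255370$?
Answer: $\frac{184377139}{722} \approx 2.5537 \cdot 10^{5}$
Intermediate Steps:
$y{\left(a,N \right)} = \frac{1}{N + a}$
$y{\left(-612,-249 - -139 \right)} - -255370 = \frac{1}{\left(-249 - -139\right) - 612} - -255370 = \frac{1}{\left(-249 + 139\right) - 612} + 255370 = \frac{1}{-110 - 612} + 255370 = \frac{1}{-722} + 255370 = - \frac{1}{722} + 255370 = \frac{184377139}{722}$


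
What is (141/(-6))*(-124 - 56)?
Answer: 4230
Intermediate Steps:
(141/(-6))*(-124 - 56) = (141*(-1/6))*(-180) = -47/2*(-180) = 4230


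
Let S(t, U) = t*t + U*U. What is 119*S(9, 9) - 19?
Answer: 19259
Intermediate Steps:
S(t, U) = U**2 + t**2 (S(t, U) = t**2 + U**2 = U**2 + t**2)
119*S(9, 9) - 19 = 119*(9**2 + 9**2) - 19 = 119*(81 + 81) - 19 = 119*162 - 19 = 19278 - 19 = 19259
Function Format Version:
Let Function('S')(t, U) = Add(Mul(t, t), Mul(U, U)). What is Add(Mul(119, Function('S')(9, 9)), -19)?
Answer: 19259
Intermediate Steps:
Function('S')(t, U) = Add(Pow(U, 2), Pow(t, 2)) (Function('S')(t, U) = Add(Pow(t, 2), Pow(U, 2)) = Add(Pow(U, 2), Pow(t, 2)))
Add(Mul(119, Function('S')(9, 9)), -19) = Add(Mul(119, Add(Pow(9, 2), Pow(9, 2))), -19) = Add(Mul(119, Add(81, 81)), -19) = Add(Mul(119, 162), -19) = Add(19278, -19) = 19259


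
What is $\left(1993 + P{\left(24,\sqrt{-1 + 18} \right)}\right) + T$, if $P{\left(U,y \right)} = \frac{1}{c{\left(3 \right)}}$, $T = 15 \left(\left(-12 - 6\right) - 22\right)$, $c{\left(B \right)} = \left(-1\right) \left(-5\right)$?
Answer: $\frac{6966}{5} \approx 1393.2$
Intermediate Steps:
$c{\left(B \right)} = 5$
$T = -600$ ($T = 15 \left(\left(-12 - 6\right) - 22\right) = 15 \left(-18 - 22\right) = 15 \left(-40\right) = -600$)
$P{\left(U,y \right)} = \frac{1}{5}$
$\left(1993 + P{\left(24,\sqrt{-1 + 18} \right)}\right) + T = \left(1993 + \frac{1}{5}\right) - 600 = \frac{9966}{5} - 600 = \frac{6966}{5}$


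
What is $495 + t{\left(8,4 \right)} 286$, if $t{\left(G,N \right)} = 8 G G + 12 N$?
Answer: $160655$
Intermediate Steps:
$t{\left(G,N \right)} = 8 G^{2} + 12 N$
$495 + t{\left(8,4 \right)} 286 = 495 + \left(8 \cdot 8^{2} + 12 \cdot 4\right) 286 = 495 + \left(8 \cdot 64 + 48\right) 286 = 495 + \left(512 + 48\right) 286 = 495 + 560 \cdot 286 = 495 + 160160 = 160655$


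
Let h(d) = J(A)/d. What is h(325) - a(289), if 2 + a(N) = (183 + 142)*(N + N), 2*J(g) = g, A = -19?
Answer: -122101219/650 ≈ -1.8785e+5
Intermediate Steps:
J(g) = g/2
a(N) = -2 + 650*N (a(N) = -2 + (183 + 142)*(N + N) = -2 + 325*(2*N) = -2 + 650*N)
h(d) = -19/(2*d) (h(d) = ((½)*(-19))/d = -19/(2*d))
h(325) - a(289) = -19/2/325 - (-2 + 650*289) = -19/2*1/325 - (-2 + 187850) = -19/650 - 1*187848 = -19/650 - 187848 = -122101219/650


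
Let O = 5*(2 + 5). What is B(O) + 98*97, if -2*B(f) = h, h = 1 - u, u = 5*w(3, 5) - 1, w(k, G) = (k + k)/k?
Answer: 9510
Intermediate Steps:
w(k, G) = 2 (w(k, G) = (2*k)/k = 2)
u = 9 (u = 5*2 - 1 = 10 - 1 = 9)
h = -8 (h = 1 - 1*9 = 1 - 9 = -8)
O = 35 (O = 5*7 = 35)
B(f) = 4 (B(f) = -1/2*(-8) = 4)
B(O) + 98*97 = 4 + 98*97 = 4 + 9506 = 9510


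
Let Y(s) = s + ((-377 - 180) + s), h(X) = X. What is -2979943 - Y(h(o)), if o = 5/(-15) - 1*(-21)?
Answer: -8938282/3 ≈ -2.9794e+6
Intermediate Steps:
o = 62/3 (o = 5*(-1/15) + 21 = -1/3 + 21 = 62/3 ≈ 20.667)
Y(s) = -557 + 2*s (Y(s) = s + (-557 + s) = -557 + 2*s)
-2979943 - Y(h(o)) = -2979943 - (-557 + 2*(62/3)) = -2979943 - (-557 + 124/3) = -2979943 - 1*(-1547/3) = -2979943 + 1547/3 = -8938282/3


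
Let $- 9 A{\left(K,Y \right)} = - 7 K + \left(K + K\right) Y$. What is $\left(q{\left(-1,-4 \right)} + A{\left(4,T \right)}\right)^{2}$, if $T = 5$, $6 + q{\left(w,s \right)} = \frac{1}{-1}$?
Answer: $\frac{625}{9} \approx 69.444$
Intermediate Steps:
$q{\left(w,s \right)} = -7$ ($q{\left(w,s \right)} = -6 + \frac{1}{-1} = -6 - 1 = -7$)
$A{\left(K,Y \right)} = \frac{7 K}{9} - \frac{2 K Y}{9}$ ($A{\left(K,Y \right)} = - \frac{- 7 K + \left(K + K\right) Y}{9} = - \frac{- 7 K + 2 K Y}{9} = \frac{7 K}{9} - \frac{2 K Y}{9}$)
$\left(q{\left(-1,-4 \right)} + A{\left(4,T \right)}\right)^{2} = \left(-7 + \frac{1}{9} \cdot 4 \left(7 - 10\right)\right)^{2} = \left(-7 + \frac{1}{9} \cdot 4 \left(-3\right)\right)^{2} = \left(-7 - \frac{4}{3}\right)^{2} = \left(- \frac{25}{3}\right)^{2} = \frac{625}{9}$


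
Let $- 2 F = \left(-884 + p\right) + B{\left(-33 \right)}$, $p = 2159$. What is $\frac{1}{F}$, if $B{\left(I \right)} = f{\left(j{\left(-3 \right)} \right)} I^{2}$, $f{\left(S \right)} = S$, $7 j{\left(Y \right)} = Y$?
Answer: $- \frac{7}{2829} \approx -0.0024744$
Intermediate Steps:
$j{\left(Y \right)} = \frac{Y}{7}$
$B{\left(I \right)} = - \frac{3 I^{2}}{7}$ ($B{\left(I \right)} = \frac{1}{7} \left(-3\right) I^{2} = - \frac{3 I^{2}}{7}$)
$F = - \frac{2829}{7}$ ($F = - \frac{\left(-884 + 2159\right) - \frac{3 \left(-33\right)^{2}}{7}}{2} = - \frac{1275 - \frac{3267}{7}}{2} = \left(- \frac{1}{2}\right) \frac{5658}{7} = - \frac{2829}{7} \approx -404.14$)
$\frac{1}{F} = \frac{1}{- \frac{2829}{7}} = - \frac{7}{2829}$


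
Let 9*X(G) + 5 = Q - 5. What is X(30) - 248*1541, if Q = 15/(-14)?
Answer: -48153323/126 ≈ -3.8217e+5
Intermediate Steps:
Q = -15/14 (Q = 15*(-1/14) = -15/14 ≈ -1.0714)
X(G) = -155/126 (X(G) = -5/9 + (-15/14 - 5)/9 = -5/9 + (⅑)*(-85/14) = -5/9 - 85/126 = -155/126)
X(30) - 248*1541 = -155/126 - 248*1541 = -155/126 - 382168 = -48153323/126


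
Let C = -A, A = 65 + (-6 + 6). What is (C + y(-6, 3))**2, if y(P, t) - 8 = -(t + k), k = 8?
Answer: 4624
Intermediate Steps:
A = 65 (A = 65 + 0 = 65)
y(P, t) = -t (y(P, t) = 8 - (t + 8) = 8 - (8 + t) = 8 + (-8 - t) = -t)
C = -65 (C = -1*65 = -65)
(C + y(-6, 3))**2 = (-65 - 1*3)**2 = (-65 - 3)**2 = (-68)**2 = 4624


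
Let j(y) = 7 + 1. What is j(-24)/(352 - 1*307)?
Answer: 8/45 ≈ 0.17778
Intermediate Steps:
j(y) = 8
j(-24)/(352 - 1*307) = 8/(352 - 1*307) = 8/(352 - 307) = 8/45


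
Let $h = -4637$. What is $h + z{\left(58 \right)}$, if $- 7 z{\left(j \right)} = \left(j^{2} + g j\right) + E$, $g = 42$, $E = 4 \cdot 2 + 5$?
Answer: $- \frac{38272}{7} \approx -5467.4$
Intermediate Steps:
$E = 13$ ($E = 8 + 5 = 13$)
$z{\left(j \right)} = - \frac{13}{7} - 6 j - \frac{j^{2}}{7}$ ($z{\left(j \right)} = - \frac{\left(j^{2} + 42 j\right) + 13}{7} = - \frac{13 + j^{2} + 42 j}{7} = - \frac{13}{7} - 6 j - \frac{j^{2}}{7}$)
$h + z{\left(58 \right)} = -4637 - \left(\frac{2449}{7} + \frac{3364}{7}\right) = -4637 - \frac{5813}{7} = - \frac{38272}{7}$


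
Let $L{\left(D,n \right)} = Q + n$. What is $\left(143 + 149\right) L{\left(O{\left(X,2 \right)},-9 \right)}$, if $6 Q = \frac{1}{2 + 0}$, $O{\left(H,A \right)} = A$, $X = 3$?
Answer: $- \frac{7811}{3} \approx -2603.7$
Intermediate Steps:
$Q = \frac{1}{12}$ ($Q = \frac{1}{6 \left(2 + 0\right)} = \frac{1}{6 \cdot 2} = \frac{1}{6} \cdot \frac{1}{2} = \frac{1}{12} \approx 0.083333$)
$L{\left(D,n \right)} = \frac{1}{12} + n$
$\left(143 + 149\right) L{\left(O{\left(X,2 \right)},-9 \right)} = \left(143 + 149\right) \left(\frac{1}{12} - 9\right) = 292 \left(- \frac{107}{12}\right) = - \frac{7811}{3}$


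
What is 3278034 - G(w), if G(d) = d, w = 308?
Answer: 3277726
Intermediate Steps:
3278034 - G(w) = 3278034 - 1*308 = 3278034 - 308 = 3277726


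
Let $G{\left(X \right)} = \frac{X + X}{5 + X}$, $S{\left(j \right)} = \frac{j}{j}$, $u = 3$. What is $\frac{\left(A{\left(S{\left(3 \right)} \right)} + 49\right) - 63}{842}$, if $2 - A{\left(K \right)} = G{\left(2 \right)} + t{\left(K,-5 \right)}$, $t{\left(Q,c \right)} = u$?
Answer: $- \frac{109}{5894} \approx -0.018493$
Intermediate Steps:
$t{\left(Q,c \right)} = 3$
$S{\left(j \right)} = 1$
$G{\left(X \right)} = \frac{2 X}{5 + X}$
$A{\left(K \right)} = - \frac{11}{7}$ ($A{\left(K \right)} = 2 - \left(2 \cdot 2 \frac{1}{5 + 2} + 3\right) = 2 - \left(2 \cdot 2 \cdot \frac{1}{7} + 3\right) = 2 - \left(\frac{4}{7} + 3\right) = 2 - \frac{25}{7} = - \frac{11}{7}$)
$\frac{\left(A{\left(S{\left(3 \right)} \right)} + 49\right) - 63}{842} = \frac{\left(- \frac{11}{7} + 49\right) - 63}{842} = \left(\frac{332}{7} - 63\right) \frac{1}{842} = \left(- \frac{109}{7}\right) \frac{1}{842} = - \frac{109}{5894}$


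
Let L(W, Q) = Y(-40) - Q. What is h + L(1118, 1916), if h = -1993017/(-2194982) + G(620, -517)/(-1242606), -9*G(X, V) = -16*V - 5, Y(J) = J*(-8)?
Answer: -9788867870939144/6136870056957 ≈ -1595.1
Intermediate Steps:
Y(J) = -8*J
G(X, V) = 5/9 + 16*V/9 (G(X, V) = -(-16*V - 5)/9 = -(-5 - 16*V)/9 = 5/9 + 16*V/9)
L(W, Q) = 320 - Q (L(W, Q) = -8*(-40) - Q = 320 - Q)
h = 5576739964228/6136870056957 (h = -1993017/(-2194982) + (5/9 + (16/9)*(-517))/(-1242606) = -1993017*(-1/2194982) + (5/9 - 8272/9)*(-1/1242606) = 1993017/2194982 - 8267/9*(-1/1242606) = 1993017/2194982 + 8267/11183454 = 5576739964228/6136870056957 ≈ 0.90873)
h + L(1118, 1916) = 5576739964228/6136870056957 + (320 - 1*1916) = 5576739964228/6136870056957 + (320 - 1916) = 5576739964228/6136870056957 - 1596 = -9788867870939144/6136870056957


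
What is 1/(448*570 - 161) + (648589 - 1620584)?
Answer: -248052152004/255199 ≈ -9.7200e+5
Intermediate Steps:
1/(448*570 - 161) + (648589 - 1620584) = 1/(255360 - 161) - 971995 = 1/255199 - 971995 = -248052152004/255199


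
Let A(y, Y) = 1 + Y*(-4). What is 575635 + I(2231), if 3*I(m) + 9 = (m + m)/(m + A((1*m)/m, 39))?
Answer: 1792520279/3114 ≈ 5.7563e+5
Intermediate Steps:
A(y, Y) = 1 - 4*Y
I(m) = -3 + 2*m/(3*(-155 + m)) (I(m) = -3 + ((m + m)/(m + (1 - 4*39)))/3 = -3 + ((2*m)/(m + (1 - 156)))/3 = -3 + ((2*m)/(m - 155))/3 = -3 + ((2*m)/(-155 + m))/3 = -3 + (2*m/(-155 + m))/3 = -3 + 2*m/(3*(-155 + m)))
575635 + I(2231) = 575635 + (1395 - 7*2231)/(3*(-155 + 2231)) = 575635 + (⅓)*(1395 - 15617)/2076 = 575635 + (⅓)*(1/2076)*(-14222) = 575635 - 7111/3114 = 1792520279/3114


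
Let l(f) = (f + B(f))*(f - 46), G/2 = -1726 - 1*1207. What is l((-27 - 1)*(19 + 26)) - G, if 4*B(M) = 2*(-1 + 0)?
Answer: 1652079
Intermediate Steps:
B(M) = -1/2 (B(M) = (2*(-1 + 0))/4 = (2*(-1))/4 = (1/4)*(-2) = -1/2)
G = -5866 (G = 2*(-1726 - 1*1207) = 2*(-1726 - 1207) = 2*(-2933) = -5866)
l(f) = (-46 + f)*(-1/2 + f) (l(f) = (f - 1/2)*(f - 46) = (-1/2 + f)*(-46 + f) = (-46 + f)*(-1/2 + f))
l((-27 - 1)*(19 + 26)) - G = (23 + ((-27 - 1)*(19 + 26))**2 - 93*(-27 - 1)*(19 + 26)/2) - 1*(-5866) = (23 + (-28*45)**2 - (-1302)*45) + 5866 = (23 + (-1260)**2 - 93/2*(-1260)) + 5866 = (23 + 1587600 + 58590) + 5866 = 1646213 + 5866 = 1652079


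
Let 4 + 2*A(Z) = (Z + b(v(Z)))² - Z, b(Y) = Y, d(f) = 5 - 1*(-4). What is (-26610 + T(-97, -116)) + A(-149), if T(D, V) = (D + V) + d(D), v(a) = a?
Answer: 35321/2 ≈ 17661.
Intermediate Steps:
d(f) = 9 (d(f) = 5 + 4 = 9)
T(D, V) = 9 + D + V (T(D, V) = (D + V) + 9 = 9 + D + V)
A(Z) = -2 + 2*Z² - Z/2 (A(Z) = -2 + ((Z + Z)² - Z)/2 = -2 + ((2*Z)² - Z)/2 = -2 + (4*Z² - Z)/2 = -2 + (-Z + 4*Z²)/2 = -2 + (2*Z² - Z/2) = -2 + 2*Z² - Z/2)
(-26610 + T(-97, -116)) + A(-149) = (-26610 + (9 - 97 - 116)) + (-2 + 2*(-149)² - ½*(-149)) = (-26610 - 204) + (-2 + 2*22201 + 149/2) = -26814 + (-2 + 44402 + 149/2) = -26814 + 88949/2 = 35321/2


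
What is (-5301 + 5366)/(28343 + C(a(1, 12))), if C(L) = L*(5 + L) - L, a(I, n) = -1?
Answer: 1/436 ≈ 0.0022936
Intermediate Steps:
C(L) = -L + L*(5 + L)
(-5301 + 5366)/(28343 + C(a(1, 12))) = (-5301 + 5366)/(28343 - (4 - 1)) = 65/(28343 - 1*3) = 65/(28343 - 3) = 65/28340 = 65*(1/28340) = 1/436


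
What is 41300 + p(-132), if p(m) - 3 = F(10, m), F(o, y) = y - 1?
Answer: 41170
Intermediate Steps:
F(o, y) = -1 + y
p(m) = 2 + m (p(m) = 3 + (-1 + m) = 2 + m)
41300 + p(-132) = 41300 + (2 - 132) = 41300 - 130 = 41170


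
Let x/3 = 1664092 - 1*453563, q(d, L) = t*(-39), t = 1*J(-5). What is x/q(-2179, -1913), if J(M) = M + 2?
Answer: 1210529/39 ≈ 31039.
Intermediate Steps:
J(M) = 2 + M
t = -3 (t = 1*(2 - 5) = 1*(-3) = -3)
q(d, L) = 117 (q(d, L) = -3*(-39) = 117)
x = 3631587 (x = 3*(1664092 - 1*453563) = 3*(1664092 - 453563) = 3*1210529 = 3631587)
x/q(-2179, -1913) = 3631587/117 = 3631587*(1/117) = 1210529/39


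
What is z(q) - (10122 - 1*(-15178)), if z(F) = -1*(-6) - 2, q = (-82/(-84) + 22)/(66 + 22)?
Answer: -25296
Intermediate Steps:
q = 965/3696 (q = (-82*(-1/84) + 22)/88 = (41/42 + 22)*(1/88) = (965/42)*(1/88) = 965/3696 ≈ 0.26109)
z(F) = 4 (z(F) = 6 - 2 = 4)
z(q) - (10122 - 1*(-15178)) = 4 - (10122 - 1*(-15178)) = 4 - (10122 + 15178) = 4 - 1*25300 = 4 - 25300 = -25296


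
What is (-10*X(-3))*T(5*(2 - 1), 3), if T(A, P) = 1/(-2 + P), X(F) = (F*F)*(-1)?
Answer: 90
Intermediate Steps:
X(F) = -F² (X(F) = F²*(-1) = -F²)
(-10*X(-3))*T(5*(2 - 1), 3) = (-(-10)*(-3)²)/(-2 + 3) = -(-10)*9/1 = -10*(-9)*1 = 90*1 = 90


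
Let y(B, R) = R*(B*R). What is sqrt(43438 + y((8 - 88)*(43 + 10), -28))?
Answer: I*sqrt(3280722) ≈ 1811.3*I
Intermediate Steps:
y(B, R) = B*R**2
sqrt(43438 + y((8 - 88)*(43 + 10), -28)) = sqrt(43438 + ((8 - 88)*(43 + 10))*(-28)**2) = sqrt(43438 - 80*53*784) = sqrt(43438 - 4240*784) = sqrt(43438 - 3324160) = sqrt(-3280722) = I*sqrt(3280722)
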